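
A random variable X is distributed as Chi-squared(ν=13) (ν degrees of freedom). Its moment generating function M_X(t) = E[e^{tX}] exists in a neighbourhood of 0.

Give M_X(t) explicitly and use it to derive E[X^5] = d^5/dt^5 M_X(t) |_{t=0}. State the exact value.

E[X^5] = d^5M/dt^5 |_{t=0} = 1322685

M_X(t) = (1 - 2*t)^(-13/2)
dM/dt = -13/(128*t^7*√(1 - 2*t) - 448*t^6*√(1 - 2*t) + 672*t^5*√(1 - 2*t) - 560*t^4*√(1 - 2*t) + 280*t^3*√(1 - 2*t) - 84*t^2*√(1 - 2*t) + 14*t*√(1 - 2*t) - √(1 - 2*t))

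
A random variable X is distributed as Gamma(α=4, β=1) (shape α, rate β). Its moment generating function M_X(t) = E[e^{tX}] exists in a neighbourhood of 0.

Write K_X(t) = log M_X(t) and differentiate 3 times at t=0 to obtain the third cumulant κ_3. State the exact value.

κ_3 = d^3K/dt^3 |_{t=0} = 8

M_X(t) = (1 - t)^(-4)
K_X(t) = log M_X(t) = -4*log(1 - t)
dK/dt = -4/(t - 1)
d^2K/dt^2 = 4/(t^2 - 2*t + 1)
d^3K/dt^3 = -8/(t^3 - 3*t^2 + 3*t - 1)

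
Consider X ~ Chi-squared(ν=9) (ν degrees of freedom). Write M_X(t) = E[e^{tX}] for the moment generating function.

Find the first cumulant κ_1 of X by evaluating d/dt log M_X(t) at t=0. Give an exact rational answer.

M_X(t) = (1 - 2*t)^(-9/2)
K_X(t) = log M_X(t) = -9*log(1 - 2*t)/2
D[K](t) = -9/(2*t - 1)

κ_1 = D[K](0) = 9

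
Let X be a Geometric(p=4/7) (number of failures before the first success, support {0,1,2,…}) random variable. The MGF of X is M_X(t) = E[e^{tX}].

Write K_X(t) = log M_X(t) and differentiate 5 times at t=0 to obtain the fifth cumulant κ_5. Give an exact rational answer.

κ_5 = D^5[K](0) = 7035/128

M_X(t) = 4/(7*(1 - 3*e^(t)/7))
K_X(t) = log M_X(t) = -log(1 - 3*e^(t)/7) - log(7) + 2*log(2)
D^5[K](t) = (-567*e^(4*t) - 14553*e^(3*t) - 33957*e^(2*t) - 7203*e^(t))/(243*e^(5*t) - 2835*e^(4*t) + 13230*e^(3*t) - 30870*e^(2*t) + 36015*e^(t) - 16807)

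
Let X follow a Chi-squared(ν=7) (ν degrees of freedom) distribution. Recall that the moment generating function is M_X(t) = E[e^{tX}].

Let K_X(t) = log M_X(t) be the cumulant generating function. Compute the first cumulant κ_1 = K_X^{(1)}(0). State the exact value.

κ_1 = K^(1)(0) = 7

M_X(t) = (1 - 2*t)^(-7/2)
K_X(t) = log M_X(t) = -7*log(1 - 2*t)/2
K^(1)(t) = -7/(2*t - 1)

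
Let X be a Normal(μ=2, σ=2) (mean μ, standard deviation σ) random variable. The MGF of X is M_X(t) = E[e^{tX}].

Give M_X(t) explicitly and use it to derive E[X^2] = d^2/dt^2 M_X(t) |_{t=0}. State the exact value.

E[X^2] = M^(2)(0) = 8

M_X(t) = e^(2*t^2 + 2*t)
M^(2)(t) = 16*t^2*e^(2*t)*e^(2*t^2) + 16*t*e^(2*t)*e^(2*t^2) + 8*e^(2*t)*e^(2*t^2)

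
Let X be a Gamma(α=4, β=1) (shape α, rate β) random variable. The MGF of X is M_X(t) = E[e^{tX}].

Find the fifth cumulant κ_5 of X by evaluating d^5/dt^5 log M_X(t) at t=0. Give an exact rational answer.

M_X(t) = (1 - t)^(-4)
K_X(t) = log M_X(t) = -4*log(1 - t)
K^(5)(t) = -96/(t^5 - 5*t^4 + 10*t^3 - 10*t^2 + 5*t - 1)

κ_5 = K^(5)(0) = 96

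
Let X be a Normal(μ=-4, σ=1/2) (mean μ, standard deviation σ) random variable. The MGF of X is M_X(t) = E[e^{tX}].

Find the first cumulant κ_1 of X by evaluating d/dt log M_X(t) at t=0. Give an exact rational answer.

M_X(t) = e^(t^2/8 - 4*t)
K_X(t) = log M_X(t) = t^2/8 - 4*t
K′(t) = t/4 - 4

κ_1 = K′(0) = -4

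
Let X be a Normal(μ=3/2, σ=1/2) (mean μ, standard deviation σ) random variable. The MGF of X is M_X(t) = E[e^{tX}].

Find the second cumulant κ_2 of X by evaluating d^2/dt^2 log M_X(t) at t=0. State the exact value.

M_X(t) = e^(t^2/8 + 3*t/2)
K_X(t) = log M_X(t) = t^2/8 + 3*t/2
D^2[K](t) = 1/4

κ_2 = D^2[K](0) = 1/4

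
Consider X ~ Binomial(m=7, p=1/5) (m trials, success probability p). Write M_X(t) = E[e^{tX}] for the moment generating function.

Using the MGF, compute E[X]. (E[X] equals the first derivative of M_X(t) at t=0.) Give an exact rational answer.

E[X] = dM/dt |_{t=0} = 7/5

M_X(t) = (e^(t)/5 + 4/5)^7
dM/dt = 7*e^(7*t)/78125 + 168*e^(6*t)/78125 + 336*e^(5*t)/15625 + 1792*e^(4*t)/15625 + 5376*e^(3*t)/15625 + 43008*e^(2*t)/78125 + 28672*e^(t)/78125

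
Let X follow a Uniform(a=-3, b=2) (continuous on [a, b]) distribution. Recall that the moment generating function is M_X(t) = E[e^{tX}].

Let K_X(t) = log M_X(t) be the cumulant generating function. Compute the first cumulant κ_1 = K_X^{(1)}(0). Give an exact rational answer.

κ_1 = D[K](0) = -1/2

M_X(t) = (e^(2*t) - e^(-3*t))/(5*t)
K_X(t) = log M_X(t) = -log(t) + log(e^(2*t) - e^(-3*t)) - log(5)
D[K](t) = (2*t*e^(5*t) + 3*t - e^(5*t) + 1)/(t*e^(5*t) - t)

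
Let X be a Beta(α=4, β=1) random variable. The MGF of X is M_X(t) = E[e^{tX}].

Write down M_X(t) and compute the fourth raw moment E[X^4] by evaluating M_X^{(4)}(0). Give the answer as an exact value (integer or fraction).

M_X(t) = ₁F₁(4; 5; t)
M^(4)(t) = ₁F₁(8; 9; t)/2

E[X^4] = M^(4)(0) = 1/2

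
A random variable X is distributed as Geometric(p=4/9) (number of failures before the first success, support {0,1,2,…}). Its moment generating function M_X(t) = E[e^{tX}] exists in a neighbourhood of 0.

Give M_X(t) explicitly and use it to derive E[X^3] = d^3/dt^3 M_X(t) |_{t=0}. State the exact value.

M_X(t) = 4/(9*(1 - 5*e^(t)/9))
M^(3)(t) = (500*e^(3*t) + 3600*e^(2*t) + 1620*e^(t))/(625*e^(4*t) - 4500*e^(3*t) + 12150*e^(2*t) - 14580*e^(t) + 6561)

E[X^3] = M^(3)(0) = 715/32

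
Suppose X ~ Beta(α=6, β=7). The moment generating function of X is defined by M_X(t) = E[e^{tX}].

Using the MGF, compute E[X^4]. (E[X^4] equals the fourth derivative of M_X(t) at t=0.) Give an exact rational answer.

E[X^4] = M′′′′(0) = 9/130

M_X(t) = ₁F₁(6; 13; t)
M′(t) = 6*₁F₁(7; 14; t)/13
M′′(t) = 3*₁F₁(8; 15; t)/13
M′′′(t) = 8*₁F₁(9; 16; t)/65
M′′′′(t) = 9*₁F₁(10; 17; t)/130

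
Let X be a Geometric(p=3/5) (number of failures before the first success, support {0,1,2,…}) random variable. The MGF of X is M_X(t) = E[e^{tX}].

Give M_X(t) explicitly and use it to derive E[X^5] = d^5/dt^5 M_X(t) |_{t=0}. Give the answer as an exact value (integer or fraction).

M_X(t) = 3/(5*(1 - 2*e^(t)/5))
dM/dt = 6*e^(t)/(4*e^(2*t) - 20*e^(t) + 25)
d^2M/dt^2 = (-12*e^(2*t) - 30*e^(t))/(8*e^(3*t) - 60*e^(2*t) + 150*e^(t) - 125)
d^3M/dt^3 = (24*e^(3*t) + 240*e^(2*t) + 150*e^(t))/(16*e^(4*t) - 160*e^(3*t) + 600*e^(2*t) - 1000*e^(t) + 625)
d^4M/dt^4 = (-48*e^(4*t) - 1320*e^(3*t) - 3300*e^(2*t) - 750*e^(t))/(32*e^(5*t) - 400*e^(4*t) + 2000*e^(3*t) - 5000*e^(2*t) + 6250*e^(t) - 3125)

E[X^5] = d^5M/dt^5 |_{t=0} = 9854/81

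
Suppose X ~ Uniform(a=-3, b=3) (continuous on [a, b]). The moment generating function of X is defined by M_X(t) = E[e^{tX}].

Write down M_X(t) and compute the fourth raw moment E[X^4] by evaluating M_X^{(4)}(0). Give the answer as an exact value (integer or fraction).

E[X^4] = D^4[M](0) = 81/5

M_X(t) = (e^(3*t) - e^(-3*t))/(6*t)
D^4[M](t) = (27*t^4*e^(6*t) - 27*t^4 - 36*t^3*e^(6*t) - 36*t^3 + 36*t^2*e^(6*t) - 36*t^2 - 24*t*e^(6*t) - 24*t + 8*e^(6*t) - 8)*e^(-3*t)/(2*t^5)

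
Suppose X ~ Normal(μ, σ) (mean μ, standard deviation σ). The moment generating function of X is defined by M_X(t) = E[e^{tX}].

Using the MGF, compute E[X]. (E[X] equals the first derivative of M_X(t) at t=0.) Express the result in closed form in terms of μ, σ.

M_X(t) = e^(μ*t + σ^2*t^2/2)
M′(t) = μ*e^(μ*t)*e^(σ^2*t^2/2) + σ^2*t*e^(μ*t)*e^(σ^2*t^2/2)

E[X] = M′(0) = μ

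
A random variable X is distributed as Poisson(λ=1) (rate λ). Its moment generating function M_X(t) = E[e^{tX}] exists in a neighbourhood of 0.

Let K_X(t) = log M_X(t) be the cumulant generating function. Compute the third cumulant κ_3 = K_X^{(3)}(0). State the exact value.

κ_3 = D^3[K](0) = 1

M_X(t) = e^(e^(t) - 1)
K_X(t) = log M_X(t) = e^(t) - 1
D^3[K](t) = e^(t)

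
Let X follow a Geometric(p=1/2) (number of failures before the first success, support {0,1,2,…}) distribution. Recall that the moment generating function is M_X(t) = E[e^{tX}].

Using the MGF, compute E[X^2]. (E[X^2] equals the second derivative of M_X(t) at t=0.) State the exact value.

M_X(t) = 1/(2*(1 - e^(t)/2))
D^2[M](t) = (-e^(2*t) - 2*e^(t))/(e^(3*t) - 6*e^(2*t) + 12*e^(t) - 8)

E[X^2] = D^2[M](0) = 3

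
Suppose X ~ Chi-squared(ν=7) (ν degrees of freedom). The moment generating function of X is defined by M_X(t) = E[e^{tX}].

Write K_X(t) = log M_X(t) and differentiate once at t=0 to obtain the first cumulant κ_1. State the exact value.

κ_1 = K′(0) = 7

M_X(t) = (1 - 2*t)^(-7/2)
K_X(t) = log M_X(t) = -7*log(1 - 2*t)/2
K′(t) = -7/(2*t - 1)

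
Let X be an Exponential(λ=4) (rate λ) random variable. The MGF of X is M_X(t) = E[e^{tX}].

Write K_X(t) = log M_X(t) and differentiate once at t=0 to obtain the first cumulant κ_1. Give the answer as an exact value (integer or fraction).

κ_1 = dK/dt |_{t=0} = 1/4

M_X(t) = 4/(4 - t)
K_X(t) = log M_X(t) = -log(4 - t) + 2*log(2)
dK/dt = -1/(t - 4)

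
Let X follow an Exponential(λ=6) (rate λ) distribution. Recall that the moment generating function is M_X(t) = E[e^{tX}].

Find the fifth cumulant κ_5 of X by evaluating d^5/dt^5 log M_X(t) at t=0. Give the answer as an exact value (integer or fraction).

κ_5 = d^5K/dt^5 |_{t=0} = 1/324

M_X(t) = 6/(6 - t)
K_X(t) = log M_X(t) = -log(6 - t) + log(6)
dK/dt = -1/(t - 6)
d^2K/dt^2 = 1/(t^2 - 12*t + 36)
d^3K/dt^3 = -2/(t^3 - 18*t^2 + 108*t - 216)
d^4K/dt^4 = 6/(t^4 - 24*t^3 + 216*t^2 - 864*t + 1296)
d^5K/dt^5 = -24/(t^5 - 30*t^4 + 360*t^3 - 2160*t^2 + 6480*t - 7776)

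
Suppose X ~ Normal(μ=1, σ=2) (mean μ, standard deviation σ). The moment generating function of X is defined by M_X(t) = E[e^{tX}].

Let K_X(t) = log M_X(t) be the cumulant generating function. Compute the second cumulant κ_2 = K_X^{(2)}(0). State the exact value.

M_X(t) = e^(2*t^2 + t)
K_X(t) = log M_X(t) = 2*t^2 + t
K^(2)(t) = 4

κ_2 = K^(2)(0) = 4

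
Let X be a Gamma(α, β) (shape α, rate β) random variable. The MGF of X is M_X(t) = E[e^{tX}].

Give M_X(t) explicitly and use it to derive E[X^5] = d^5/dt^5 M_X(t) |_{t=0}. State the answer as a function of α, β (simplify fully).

E[X^5] = M′′′′′(0) = α*(α^4 + 10*α^3 + 35*α^2 + 50*α + 24)/β^5

M_X(t) = (β/(β - t))^α
M′(t) = -α*β^α*(1/(β - t))^α/(-β + t)
M′′(t) = (α^2*β^α*(1/(β - t))^α + α*β^α*(1/(β - t))^α)/(β^2 - 2*β*t + t^2)
M′′′(t) = (-α^3*β^α*(1/(β - t))^α - 3*α^2*β^α*(1/(β - t))^α - 2*α*β^α*(1/(β - t))^α)/(-β^3 + 3*β^2*t - 3*β*t^2 + t^3)
M′′′′(t) = (α^4*β^α*(1/(β - t))^α + 6*α^3*β^α*(1/(β - t))^α + 11*α^2*β^α*(1/(β - t))^α + 6*α*β^α*(1/(β - t))^α)/(β^4 - 4*β^3*t + 6*β^2*t^2 - 4*β*t^3 + t^4)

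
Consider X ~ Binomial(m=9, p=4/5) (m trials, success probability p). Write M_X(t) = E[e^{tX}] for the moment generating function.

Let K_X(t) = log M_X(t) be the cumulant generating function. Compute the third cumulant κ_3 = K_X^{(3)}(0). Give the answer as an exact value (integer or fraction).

M_X(t) = (4*e^(t)/5 + 1/5)^9
K_X(t) = log M_X(t) = 9*log(4*e^(t)/5 + 1/5)
K^(3)(t) = (-144*e^(2*t) + 36*e^(t))/(64*e^(3*t) + 48*e^(2*t) + 12*e^(t) + 1)

κ_3 = K^(3)(0) = -108/125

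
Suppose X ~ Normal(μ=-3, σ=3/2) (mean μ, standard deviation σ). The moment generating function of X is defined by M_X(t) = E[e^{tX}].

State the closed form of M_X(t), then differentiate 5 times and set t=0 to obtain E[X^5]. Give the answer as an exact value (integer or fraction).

E[X^5] = M^(5)(0) = -17253/16

M_X(t) = e^(9*t^2/8 - 3*t)
M^(5)(t) = (59049*t^5*e^(9*t^2/8) - 393660*t^4*e^(9*t^2/8) + 1312200*t^3*e^(9*t^2/8) - 2449440*t^2*e^(9*t^2/8) + 2507760*t*e^(9*t^2/8) - 1104192*e^(9*t^2/8))*e^(-3*t)/1024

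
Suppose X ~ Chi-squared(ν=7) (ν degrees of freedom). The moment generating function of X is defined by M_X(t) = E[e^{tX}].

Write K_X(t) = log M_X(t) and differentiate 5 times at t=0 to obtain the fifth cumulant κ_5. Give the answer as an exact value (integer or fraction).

κ_5 = d^5K/dt^5 |_{t=0} = 2688

M_X(t) = (1 - 2*t)^(-7/2)
K_X(t) = log M_X(t) = -7*log(1 - 2*t)/2
dK/dt = -7/(2*t - 1)
d^2K/dt^2 = 14/(4*t^2 - 4*t + 1)
d^3K/dt^3 = -56/(8*t^3 - 12*t^2 + 6*t - 1)
d^4K/dt^4 = 336/(16*t^4 - 32*t^3 + 24*t^2 - 8*t + 1)
d^5K/dt^5 = -2688/(32*t^5 - 80*t^4 + 80*t^3 - 40*t^2 + 10*t - 1)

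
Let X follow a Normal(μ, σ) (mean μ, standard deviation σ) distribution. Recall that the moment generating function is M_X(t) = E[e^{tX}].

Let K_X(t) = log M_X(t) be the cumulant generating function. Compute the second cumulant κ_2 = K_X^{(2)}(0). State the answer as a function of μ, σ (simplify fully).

κ_2 = K^(2)(0) = σ^2

M_X(t) = e^(μ*t + σ^2*t^2/2)
K_X(t) = log M_X(t) = μ*t + σ^2*t^2/2
K^(2)(t) = σ^2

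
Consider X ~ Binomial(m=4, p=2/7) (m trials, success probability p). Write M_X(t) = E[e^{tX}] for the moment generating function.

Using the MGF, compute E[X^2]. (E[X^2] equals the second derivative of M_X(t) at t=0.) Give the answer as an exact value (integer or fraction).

E[X^2] = d^2M/dt^2 |_{t=0} = 104/49

M_X(t) = (2*e^(t)/7 + 5/7)^4
dM/dt = 64*e^(4*t)/2401 + 480*e^(3*t)/2401 + 1200*e^(2*t)/2401 + 1000*e^(t)/2401
d^2M/dt^2 = 256*e^(4*t)/2401 + 1440*e^(3*t)/2401 + 2400*e^(2*t)/2401 + 1000*e^(t)/2401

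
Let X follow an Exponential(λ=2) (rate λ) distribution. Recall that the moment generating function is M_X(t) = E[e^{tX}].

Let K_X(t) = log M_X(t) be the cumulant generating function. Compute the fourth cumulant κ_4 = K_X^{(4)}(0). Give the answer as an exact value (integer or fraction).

M_X(t) = 2/(2 - t)
K_X(t) = log M_X(t) = -log(2 - t) + log(2)
K^(4)(t) = 6/(t^4 - 8*t^3 + 24*t^2 - 32*t + 16)

κ_4 = K^(4)(0) = 3/8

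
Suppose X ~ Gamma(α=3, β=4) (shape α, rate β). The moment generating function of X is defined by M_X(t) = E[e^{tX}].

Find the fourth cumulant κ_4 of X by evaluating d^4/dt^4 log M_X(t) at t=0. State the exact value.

M_X(t) = 64/(4 - t)^3
K_X(t) = log M_X(t) = -3*log(4 - t) + 6*log(2)
dK/dt = -3/(t - 4)
d^2K/dt^2 = 3/(t^2 - 8*t + 16)
d^3K/dt^3 = -6/(t^3 - 12*t^2 + 48*t - 64)
d^4K/dt^4 = 18/(t^4 - 16*t^3 + 96*t^2 - 256*t + 256)

κ_4 = d^4K/dt^4 |_{t=0} = 9/128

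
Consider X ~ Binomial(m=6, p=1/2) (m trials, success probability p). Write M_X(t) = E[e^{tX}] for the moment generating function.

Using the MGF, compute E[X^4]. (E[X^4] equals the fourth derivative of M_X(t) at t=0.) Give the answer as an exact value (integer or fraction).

M_X(t) = (e^(t)/2 + 1/2)^6
M^(4)(t) = 81*e^(6*t)/4 + 1875*e^(5*t)/32 + 60*e^(4*t) + 405*e^(3*t)/16 + 15*e^(2*t)/4 + 3*e^(t)/32

E[X^4] = M^(4)(0) = 168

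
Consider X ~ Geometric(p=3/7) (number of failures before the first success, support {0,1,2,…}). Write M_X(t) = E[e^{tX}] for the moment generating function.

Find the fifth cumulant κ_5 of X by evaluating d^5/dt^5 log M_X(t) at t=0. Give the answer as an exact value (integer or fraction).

M_X(t) = 3/(7*(1 - 4*e^(t)/7))
K_X(t) = log M_X(t) = -log(1 - 4*e^(t)/7) - log(7) + log(3)
K^(5)(t) = (-1792*e^(4*t) - 34496*e^(3*t) - 60368*e^(2*t) - 9604*e^(t))/(1024*e^(5*t) - 8960*e^(4*t) + 31360*e^(3*t) - 54880*e^(2*t) + 48020*e^(t) - 16807)

κ_5 = K^(5)(0) = 35420/81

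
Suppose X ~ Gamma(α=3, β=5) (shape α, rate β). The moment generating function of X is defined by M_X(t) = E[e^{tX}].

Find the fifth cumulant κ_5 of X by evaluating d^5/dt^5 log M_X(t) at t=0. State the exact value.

M_X(t) = 125/(5 - t)^3
K_X(t) = log M_X(t) = -3*log(5 - t) + 3*log(5)
D^5[K](t) = -72/(t^5 - 25*t^4 + 250*t^3 - 1250*t^2 + 3125*t - 3125)

κ_5 = D^5[K](0) = 72/3125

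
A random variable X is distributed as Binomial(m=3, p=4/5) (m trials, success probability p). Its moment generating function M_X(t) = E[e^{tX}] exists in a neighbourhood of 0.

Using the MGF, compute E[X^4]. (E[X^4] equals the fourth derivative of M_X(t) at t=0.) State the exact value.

M_X(t) = (4*e^(t)/5 + 1/5)^3
M′(t) = 192*e^(3*t)/125 + 96*e^(2*t)/125 + 12*e^(t)/125
M′′(t) = 576*e^(3*t)/125 + 192*e^(2*t)/125 + 12*e^(t)/125
M′′′(t) = 1728*e^(3*t)/125 + 384*e^(2*t)/125 + 12*e^(t)/125
M′′′′(t) = 5184*e^(3*t)/125 + 768*e^(2*t)/125 + 12*e^(t)/125

E[X^4] = M′′′′(0) = 5964/125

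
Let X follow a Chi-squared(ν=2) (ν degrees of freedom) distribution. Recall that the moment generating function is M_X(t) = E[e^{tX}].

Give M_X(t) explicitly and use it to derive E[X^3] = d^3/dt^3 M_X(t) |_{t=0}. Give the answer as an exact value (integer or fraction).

M_X(t) = 1/(1 - 2*t)
D^3[M](t) = 48/(16*t^4 - 32*t^3 + 24*t^2 - 8*t + 1)

E[X^3] = D^3[M](0) = 48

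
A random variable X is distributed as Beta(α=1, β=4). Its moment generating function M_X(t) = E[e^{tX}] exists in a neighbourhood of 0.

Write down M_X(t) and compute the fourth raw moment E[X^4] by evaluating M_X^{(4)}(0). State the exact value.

M_X(t) = ₁F₁(1; 5; t)
M^(4)(t) = ₁F₁(5; 9; t)/70

E[X^4] = M^(4)(0) = 1/70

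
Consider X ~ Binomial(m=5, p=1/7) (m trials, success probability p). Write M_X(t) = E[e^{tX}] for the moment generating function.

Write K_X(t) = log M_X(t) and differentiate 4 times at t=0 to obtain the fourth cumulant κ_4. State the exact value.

M_X(t) = (e^(t)/7 + 6/7)^5
K_X(t) = log M_X(t) = 5*log(e^(t)/7 + 6/7)
dK/dt = 5*e^(t)/(e^(t) + 6)
d^2K/dt^2 = 30*e^(t)/(e^(2*t) + 12*e^(t) + 36)
d^3K/dt^3 = (-30*e^(2*t) + 180*e^(t))/(e^(3*t) + 18*e^(2*t) + 108*e^(t) + 216)
d^4K/dt^4 = (30*e^(3*t) - 720*e^(2*t) + 1080*e^(t))/(e^(4*t) + 24*e^(3*t) + 216*e^(2*t) + 864*e^(t) + 1296)

κ_4 = d^4K/dt^4 |_{t=0} = 390/2401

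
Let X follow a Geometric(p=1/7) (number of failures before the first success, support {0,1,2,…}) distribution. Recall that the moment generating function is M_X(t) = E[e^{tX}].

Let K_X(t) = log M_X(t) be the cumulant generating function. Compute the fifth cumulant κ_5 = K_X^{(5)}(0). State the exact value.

κ_5 = K′′′′′(0) = 275730

M_X(t) = 1/(7*(1 - 6*e^(t)/7))
K_X(t) = log M_X(t) = -log(1 - 6*e^(t)/7) - log(7)
K′(t) = -6*e^(t)/(6*e^(t) - 7)
K′′(t) = 42*e^(t)/(36*e^(2*t) - 84*e^(t) + 49)
K′′′(t) = (-252*e^(2*t) - 294*e^(t))/(216*e^(3*t) - 756*e^(2*t) + 882*e^(t) - 343)
K′′′′(t) = (1512*e^(3*t) + 7056*e^(2*t) + 2058*e^(t))/(1296*e^(4*t) - 6048*e^(3*t) + 10584*e^(2*t) - 8232*e^(t) + 2401)
K′′′′′(t) = (-9072*e^(4*t) - 116424*e^(3*t) - 135828*e^(2*t) - 14406*e^(t))/(7776*e^(5*t) - 45360*e^(4*t) + 105840*e^(3*t) - 123480*e^(2*t) + 72030*e^(t) - 16807)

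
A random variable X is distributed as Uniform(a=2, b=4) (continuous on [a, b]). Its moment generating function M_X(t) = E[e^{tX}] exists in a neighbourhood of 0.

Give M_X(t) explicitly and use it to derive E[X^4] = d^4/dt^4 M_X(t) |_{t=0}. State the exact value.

E[X^4] = D^4[M](0) = 496/5

M_X(t) = (e^(4*t) - e^(2*t))/(2*t)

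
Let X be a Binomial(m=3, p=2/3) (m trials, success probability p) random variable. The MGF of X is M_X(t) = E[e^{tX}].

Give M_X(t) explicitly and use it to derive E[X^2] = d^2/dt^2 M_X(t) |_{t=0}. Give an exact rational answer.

E[X^2] = D^2[M](0) = 14/3

M_X(t) = (2*e^(t)/3 + 1/3)^3
D^2[M](t) = 8*e^(3*t)/3 + 16*e^(2*t)/9 + 2*e^(t)/9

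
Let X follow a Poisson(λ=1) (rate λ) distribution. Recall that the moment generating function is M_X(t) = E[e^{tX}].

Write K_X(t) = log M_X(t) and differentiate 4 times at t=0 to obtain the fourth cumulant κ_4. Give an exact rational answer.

M_X(t) = e^(e^(t) - 1)
K_X(t) = log M_X(t) = e^(t) - 1
D^4[K](t) = e^(t)

κ_4 = D^4[K](0) = 1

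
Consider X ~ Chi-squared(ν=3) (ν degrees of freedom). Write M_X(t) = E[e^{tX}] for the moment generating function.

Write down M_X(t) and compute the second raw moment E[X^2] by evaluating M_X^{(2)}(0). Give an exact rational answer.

M_X(t) = (1 - 2*t)^(-3/2)
M′(t) = 3/(4*t^2*√(1 - 2*t) - 4*t*√(1 - 2*t) + √(1 - 2*t))
M′′(t) = -15/(8*t^3*√(1 - 2*t) - 12*t^2*√(1 - 2*t) + 6*t*√(1 - 2*t) - √(1 - 2*t))

E[X^2] = M′′(0) = 15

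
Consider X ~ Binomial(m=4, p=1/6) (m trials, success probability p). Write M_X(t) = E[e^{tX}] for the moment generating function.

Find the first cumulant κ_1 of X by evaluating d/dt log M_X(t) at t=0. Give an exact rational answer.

M_X(t) = (e^(t)/6 + 5/6)^4
K_X(t) = log M_X(t) = 4*log(e^(t)/6 + 5/6)
D[K](t) = 4*e^(t)/(e^(t) + 5)

κ_1 = D[K](0) = 2/3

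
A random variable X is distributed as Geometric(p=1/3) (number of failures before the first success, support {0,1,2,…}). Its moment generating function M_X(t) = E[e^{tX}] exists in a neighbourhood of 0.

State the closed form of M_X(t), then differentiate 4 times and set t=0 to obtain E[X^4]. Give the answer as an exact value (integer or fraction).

M_X(t) = 1/(3*(1 - 2*e^(t)/3))
dM/dt = 2*e^(t)/(4*e^(2*t) - 12*e^(t) + 9)
d^2M/dt^2 = (-4*e^(2*t) - 6*e^(t))/(8*e^(3*t) - 36*e^(2*t) + 54*e^(t) - 27)
d^3M/dt^3 = (8*e^(3*t) + 48*e^(2*t) + 18*e^(t))/(16*e^(4*t) - 96*e^(3*t) + 216*e^(2*t) - 216*e^(t) + 81)
d^4M/dt^4 = (-16*e^(4*t) - 264*e^(3*t) - 396*e^(2*t) - 54*e^(t))/(32*e^(5*t) - 240*e^(4*t) + 720*e^(3*t) - 1080*e^(2*t) + 810*e^(t) - 243)

E[X^4] = d^4M/dt^4 |_{t=0} = 730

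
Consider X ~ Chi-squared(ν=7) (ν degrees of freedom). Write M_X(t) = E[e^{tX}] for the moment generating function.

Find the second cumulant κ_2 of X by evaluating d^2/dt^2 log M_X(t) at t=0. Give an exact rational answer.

κ_2 = D^2[K](0) = 14

M_X(t) = (1 - 2*t)^(-7/2)
K_X(t) = log M_X(t) = -7*log(1 - 2*t)/2
D^2[K](t) = 14/(4*t^2 - 4*t + 1)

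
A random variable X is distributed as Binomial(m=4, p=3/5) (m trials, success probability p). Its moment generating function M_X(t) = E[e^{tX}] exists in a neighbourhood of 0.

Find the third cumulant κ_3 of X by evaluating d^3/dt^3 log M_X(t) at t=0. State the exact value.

κ_3 = D^3[K](0) = -24/125

M_X(t) = (3*e^(t)/5 + 2/5)^4
K_X(t) = log M_X(t) = 4*log(3*e^(t)/5 + 2/5)
D^3[K](t) = (-72*e^(2*t) + 48*e^(t))/(27*e^(3*t) + 54*e^(2*t) + 36*e^(t) + 8)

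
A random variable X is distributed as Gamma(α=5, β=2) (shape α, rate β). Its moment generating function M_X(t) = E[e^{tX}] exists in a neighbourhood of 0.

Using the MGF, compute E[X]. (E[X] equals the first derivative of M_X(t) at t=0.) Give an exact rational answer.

M_X(t) = 32/(2 - t)^5
M^(1)(t) = 160/(t^6 - 12*t^5 + 60*t^4 - 160*t^3 + 240*t^2 - 192*t + 64)

E[X] = M^(1)(0) = 5/2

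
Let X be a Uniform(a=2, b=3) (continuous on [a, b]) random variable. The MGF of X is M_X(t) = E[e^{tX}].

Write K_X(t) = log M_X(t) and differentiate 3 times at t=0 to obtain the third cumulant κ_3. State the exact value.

κ_3 = K′′′(0) = 0

M_X(t) = (e^(3*t) - e^(2*t))/t
K_X(t) = log M_X(t) = -log(t) + log(e^(3*t) - e^(2*t))
K′(t) = (3*t*e^(t) - 2*t - e^(t) + 1)/(t*e^(t) - t)
K′′(t) = (-t^2*e^(t) + e^(2*t) - 2*e^(t) + 1)/(t^2*e^(2*t) - 2*t^2*e^(t) + t^2)
K′′′(t) = (t^3*e^(2*t) + t^3*e^(t) - 2*e^(3*t) + 6*e^(2*t) - 6*e^(t) + 2)/(t^3*e^(3*t) - 3*t^3*e^(2*t) + 3*t^3*e^(t) - t^3)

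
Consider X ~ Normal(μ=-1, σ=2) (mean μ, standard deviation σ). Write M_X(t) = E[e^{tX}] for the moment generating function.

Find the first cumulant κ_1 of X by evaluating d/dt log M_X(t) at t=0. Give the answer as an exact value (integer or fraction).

M_X(t) = e^(2*t^2 - t)
K_X(t) = log M_X(t) = 2*t^2 - t
dK/dt = 4*t - 1

κ_1 = dK/dt |_{t=0} = -1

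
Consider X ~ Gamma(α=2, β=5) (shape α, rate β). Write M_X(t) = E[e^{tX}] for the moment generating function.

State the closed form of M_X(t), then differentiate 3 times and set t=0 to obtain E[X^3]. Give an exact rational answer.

E[X^3] = M′′′(0) = 24/125

M_X(t) = 25/(5 - t)^2
M′(t) = -50/(t^3 - 15*t^2 + 75*t - 125)
M′′(t) = 150/(t^4 - 20*t^3 + 150*t^2 - 500*t + 625)
M′′′(t) = -600/(t^5 - 25*t^4 + 250*t^3 - 1250*t^2 + 3125*t - 3125)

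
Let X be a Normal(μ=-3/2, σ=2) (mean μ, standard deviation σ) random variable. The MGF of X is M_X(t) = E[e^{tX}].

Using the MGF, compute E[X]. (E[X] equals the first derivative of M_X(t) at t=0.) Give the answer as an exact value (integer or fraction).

M_X(t) = e^(2*t^2 - 3*t/2)
D[M](t) = 4*t*e^(-3*t/2)*e^(2*t^2) - 3*e^(-3*t/2)*e^(2*t^2)/2

E[X] = D[M](0) = -3/2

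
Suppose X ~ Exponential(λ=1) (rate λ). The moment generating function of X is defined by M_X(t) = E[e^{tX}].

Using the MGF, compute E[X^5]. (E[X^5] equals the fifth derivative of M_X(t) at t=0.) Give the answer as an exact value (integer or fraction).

E[X^5] = d^5M/dt^5 |_{t=0} = 120

M_X(t) = 1/(1 - t)
dM/dt = 1/(t^2 - 2*t + 1)
d^2M/dt^2 = -2/(t^3 - 3*t^2 + 3*t - 1)
d^3M/dt^3 = 6/(t^4 - 4*t^3 + 6*t^2 - 4*t + 1)
d^4M/dt^4 = -24/(t^5 - 5*t^4 + 10*t^3 - 10*t^2 + 5*t - 1)
d^5M/dt^5 = 120/(t^6 - 6*t^5 + 15*t^4 - 20*t^3 + 15*t^2 - 6*t + 1)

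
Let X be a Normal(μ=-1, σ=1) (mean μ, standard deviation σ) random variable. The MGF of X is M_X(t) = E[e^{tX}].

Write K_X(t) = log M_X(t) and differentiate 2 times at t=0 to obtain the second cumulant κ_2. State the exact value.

M_X(t) = e^(t^2/2 - t)
K_X(t) = log M_X(t) = t^2/2 - t
K′(t) = t - 1
K′′(t) = 1

κ_2 = K′′(0) = 1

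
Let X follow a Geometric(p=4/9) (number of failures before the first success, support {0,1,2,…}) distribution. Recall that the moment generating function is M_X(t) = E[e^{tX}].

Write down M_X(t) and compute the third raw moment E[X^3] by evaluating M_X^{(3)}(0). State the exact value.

E[X^3] = d^3M/dt^3 |_{t=0} = 715/32

M_X(t) = 4/(9*(1 - 5*e^(t)/9))
dM/dt = 20*e^(t)/(25*e^(2*t) - 90*e^(t) + 81)
d^2M/dt^2 = (-100*e^(2*t) - 180*e^(t))/(125*e^(3*t) - 675*e^(2*t) + 1215*e^(t) - 729)
d^3M/dt^3 = (500*e^(3*t) + 3600*e^(2*t) + 1620*e^(t))/(625*e^(4*t) - 4500*e^(3*t) + 12150*e^(2*t) - 14580*e^(t) + 6561)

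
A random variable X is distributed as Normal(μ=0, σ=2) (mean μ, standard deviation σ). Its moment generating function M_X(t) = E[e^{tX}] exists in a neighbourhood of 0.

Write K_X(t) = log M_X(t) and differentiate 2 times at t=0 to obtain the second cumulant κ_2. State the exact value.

κ_2 = K^(2)(0) = 4

M_X(t) = e^(2*t^2)
K_X(t) = log M_X(t) = 2*t^2
K^(2)(t) = 4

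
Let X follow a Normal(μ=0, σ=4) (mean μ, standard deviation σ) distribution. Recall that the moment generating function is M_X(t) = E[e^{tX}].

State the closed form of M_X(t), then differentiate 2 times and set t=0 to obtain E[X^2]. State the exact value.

M_X(t) = e^(8*t^2)
M′(t) = 16*t*e^(8*t^2)
M′′(t) = 256*t^2*e^(8*t^2) + 16*e^(8*t^2)

E[X^2] = M′′(0) = 16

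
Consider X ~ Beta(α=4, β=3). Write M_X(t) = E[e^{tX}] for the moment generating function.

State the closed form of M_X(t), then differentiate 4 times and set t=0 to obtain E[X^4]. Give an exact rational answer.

E[X^4] = M′′′′(0) = 1/6

M_X(t) = ₁F₁(4; 7; t)
M′(t) = 4*₁F₁(5; 8; t)/7
M′′(t) = 5*₁F₁(6; 9; t)/14
M′′′(t) = 5*₁F₁(7; 10; t)/21
M′′′′(t) = ₁F₁(8; 11; t)/6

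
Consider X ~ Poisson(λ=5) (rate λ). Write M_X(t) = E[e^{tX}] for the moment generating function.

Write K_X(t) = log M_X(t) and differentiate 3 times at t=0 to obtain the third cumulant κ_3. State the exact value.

M_X(t) = e^(5*e^(t) - 5)
K_X(t) = log M_X(t) = 5*e^(t) - 5
K′(t) = 5*e^(t)
K′′(t) = 5*e^(t)
K′′′(t) = 5*e^(t)

κ_3 = K′′′(0) = 5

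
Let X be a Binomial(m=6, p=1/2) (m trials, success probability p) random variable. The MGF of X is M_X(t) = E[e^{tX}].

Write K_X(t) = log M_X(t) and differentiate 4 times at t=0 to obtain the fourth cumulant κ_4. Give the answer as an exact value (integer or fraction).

κ_4 = d^4K/dt^4 |_{t=0} = -3/4

M_X(t) = (e^(t)/2 + 1/2)^6
K_X(t) = log M_X(t) = 6*log(e^(t)/2 + 1/2)
dK/dt = 6*e^(t)/(e^(t) + 1)
d^2K/dt^2 = 6*e^(t)/(e^(2*t) + 2*e^(t) + 1)
d^3K/dt^3 = (-6*e^(2*t) + 6*e^(t))/(e^(3*t) + 3*e^(2*t) + 3*e^(t) + 1)
d^4K/dt^4 = (6*e^(3*t) - 24*e^(2*t) + 6*e^(t))/(e^(4*t) + 4*e^(3*t) + 6*e^(2*t) + 4*e^(t) + 1)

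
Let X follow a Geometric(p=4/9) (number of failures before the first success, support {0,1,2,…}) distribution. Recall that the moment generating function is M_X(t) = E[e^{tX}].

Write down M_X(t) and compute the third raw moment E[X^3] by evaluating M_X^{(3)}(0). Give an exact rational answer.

E[X^3] = D^3[M](0) = 715/32

M_X(t) = 4/(9*(1 - 5*e^(t)/9))
D^3[M](t) = (500*e^(3*t) + 3600*e^(2*t) + 1620*e^(t))/(625*e^(4*t) - 4500*e^(3*t) + 12150*e^(2*t) - 14580*e^(t) + 6561)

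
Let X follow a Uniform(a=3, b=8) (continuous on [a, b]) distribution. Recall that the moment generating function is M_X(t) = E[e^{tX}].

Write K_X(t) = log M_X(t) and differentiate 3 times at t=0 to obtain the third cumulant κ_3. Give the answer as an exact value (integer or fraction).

M_X(t) = (e^(8*t) - e^(3*t))/(5*t)
K_X(t) = log M_X(t) = -log(t) + log(e^(8*t) - e^(3*t)) - log(5)
dK/dt = (8*t*e^(5*t) - 3*t - e^(5*t) + 1)/(t*e^(5*t) - t)
d^2K/dt^2 = (-25*t^2*e^(5*t) + e^(10*t) - 2*e^(5*t) + 1)/(t^2*e^(10*t) - 2*t^2*e^(5*t) + t^2)
d^3K/dt^3 = (125*t^3*e^(10*t) + 125*t^3*e^(5*t) - 2*e^(15*t) + 6*e^(10*t) - 6*e^(5*t) + 2)/(t^3*e^(15*t) - 3*t^3*e^(10*t) + 3*t^3*e^(5*t) - t^3)

κ_3 = d^3K/dt^3 |_{t=0} = 0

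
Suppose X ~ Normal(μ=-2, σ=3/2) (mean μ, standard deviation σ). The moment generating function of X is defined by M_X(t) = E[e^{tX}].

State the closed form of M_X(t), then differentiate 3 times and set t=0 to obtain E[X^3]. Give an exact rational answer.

M_X(t) = e^(9*t^2/8 - 2*t)
dM/dt = 9*t*e^(-2*t)*e^(9*t^2/8)/4 - 2*e^(-2*t)*e^(9*t^2/8)
d^2M/dt^2 = (81*t^2*e^(9*t^2/8) - 144*t*e^(9*t^2/8) + 100*e^(9*t^2/8))*e^(-2*t)/16
d^3M/dt^3 = (729*t^3*e^(9*t^2/8) - 1944*t^2*e^(9*t^2/8) + 2700*t*e^(9*t^2/8) - 1376*e^(9*t^2/8))*e^(-2*t)/64

E[X^3] = d^3M/dt^3 |_{t=0} = -43/2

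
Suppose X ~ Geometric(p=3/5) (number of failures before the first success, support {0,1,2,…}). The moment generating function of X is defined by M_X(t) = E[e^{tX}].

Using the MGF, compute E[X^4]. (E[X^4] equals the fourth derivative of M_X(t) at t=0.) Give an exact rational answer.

E[X^4] = d^4M/dt^4 |_{t=0} = 602/27

M_X(t) = 3/(5*(1 - 2*e^(t)/5))
dM/dt = 6*e^(t)/(4*e^(2*t) - 20*e^(t) + 25)
d^2M/dt^2 = (-12*e^(2*t) - 30*e^(t))/(8*e^(3*t) - 60*e^(2*t) + 150*e^(t) - 125)
d^3M/dt^3 = (24*e^(3*t) + 240*e^(2*t) + 150*e^(t))/(16*e^(4*t) - 160*e^(3*t) + 600*e^(2*t) - 1000*e^(t) + 625)
d^4M/dt^4 = (-48*e^(4*t) - 1320*e^(3*t) - 3300*e^(2*t) - 750*e^(t))/(32*e^(5*t) - 400*e^(4*t) + 2000*e^(3*t) - 5000*e^(2*t) + 6250*e^(t) - 3125)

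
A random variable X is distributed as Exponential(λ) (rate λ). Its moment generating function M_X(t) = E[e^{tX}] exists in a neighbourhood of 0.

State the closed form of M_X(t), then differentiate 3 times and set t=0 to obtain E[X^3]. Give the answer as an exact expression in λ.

E[X^3] = d^3M/dt^3 |_{t=0} = 6/λ^3

M_X(t) = λ/(λ - t)
dM/dt = λ/(λ^2 - 2*λ*t + t^2)
d^2M/dt^2 = -2*λ/(-λ^3 + 3*λ^2*t - 3*λ*t^2 + t^3)
d^3M/dt^3 = 6*λ/(λ^4 - 4*λ^3*t + 6*λ^2*t^2 - 4*λ*t^3 + t^4)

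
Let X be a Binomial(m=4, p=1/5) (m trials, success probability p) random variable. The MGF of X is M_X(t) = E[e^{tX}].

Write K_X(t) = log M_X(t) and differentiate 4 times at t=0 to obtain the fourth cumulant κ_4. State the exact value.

M_X(t) = (e^(t)/5 + 4/5)^4
K_X(t) = log M_X(t) = 4*log(e^(t)/5 + 4/5)
K^(4)(t) = (16*e^(3*t) - 256*e^(2*t) + 256*e^(t))/(e^(4*t) + 16*e^(3*t) + 96*e^(2*t) + 256*e^(t) + 256)

κ_4 = K^(4)(0) = 16/625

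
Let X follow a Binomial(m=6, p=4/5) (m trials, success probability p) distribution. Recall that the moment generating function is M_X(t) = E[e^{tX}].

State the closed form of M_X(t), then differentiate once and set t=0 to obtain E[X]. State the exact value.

E[X] = M′(0) = 24/5

M_X(t) = (4*e^(t)/5 + 1/5)^6
M′(t) = 24576*e^(6*t)/15625 + 6144*e^(5*t)/3125 + 3072*e^(4*t)/3125 + 768*e^(3*t)/3125 + 96*e^(2*t)/3125 + 24*e^(t)/15625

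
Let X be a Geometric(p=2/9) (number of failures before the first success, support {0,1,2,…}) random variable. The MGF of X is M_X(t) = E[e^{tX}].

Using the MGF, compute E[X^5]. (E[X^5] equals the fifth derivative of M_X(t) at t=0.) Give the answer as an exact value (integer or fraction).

E[X^5] = M′′′′′(0) = 211687/2

M_X(t) = 2/(9*(1 - 7*e^(t)/9))
M′(t) = 14*e^(t)/(49*e^(2*t) - 126*e^(t) + 81)
M′′(t) = (-98*e^(2*t) - 126*e^(t))/(343*e^(3*t) - 1323*e^(2*t) + 1701*e^(t) - 729)
M′′′(t) = (686*e^(3*t) + 3528*e^(2*t) + 1134*e^(t))/(2401*e^(4*t) - 12348*e^(3*t) + 23814*e^(2*t) - 20412*e^(t) + 6561)
M′′′′(t) = (-4802*e^(4*t) - 67914*e^(3*t) - 87318*e^(2*t) - 10206*e^(t))/(16807*e^(5*t) - 108045*e^(4*t) + 277830*e^(3*t) - 357210*e^(2*t) + 229635*e^(t) - 59049)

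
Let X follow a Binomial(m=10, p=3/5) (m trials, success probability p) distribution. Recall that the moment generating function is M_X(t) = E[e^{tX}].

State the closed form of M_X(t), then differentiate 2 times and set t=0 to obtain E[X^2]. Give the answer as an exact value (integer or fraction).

E[X^2] = M′′(0) = 192/5

M_X(t) = (3*e^(t)/5 + 2/5)^10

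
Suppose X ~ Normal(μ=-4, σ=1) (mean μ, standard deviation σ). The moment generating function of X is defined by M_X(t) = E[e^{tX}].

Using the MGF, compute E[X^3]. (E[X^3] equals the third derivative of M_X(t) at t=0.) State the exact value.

E[X^3] = M^(3)(0) = -76

M_X(t) = e^(t^2/2 - 4*t)
M^(3)(t) = (t^3*e^(t^2/2) - 12*t^2*e^(t^2/2) + 51*t*e^(t^2/2) - 76*e^(t^2/2))*e^(-4*t)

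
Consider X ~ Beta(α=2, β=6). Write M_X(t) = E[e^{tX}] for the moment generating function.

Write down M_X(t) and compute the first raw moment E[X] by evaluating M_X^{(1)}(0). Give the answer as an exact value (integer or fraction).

E[X] = M^(1)(0) = 1/4

M_X(t) = ₁F₁(2; 8; t)
M^(1)(t) = ₁F₁(3; 9; t)/4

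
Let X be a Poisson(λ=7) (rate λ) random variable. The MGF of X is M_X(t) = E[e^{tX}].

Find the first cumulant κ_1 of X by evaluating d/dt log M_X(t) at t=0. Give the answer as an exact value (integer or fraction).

M_X(t) = e^(7*e^(t) - 7)
K_X(t) = log M_X(t) = 7*e^(t) - 7
D[K](t) = 7*e^(t)

κ_1 = D[K](0) = 7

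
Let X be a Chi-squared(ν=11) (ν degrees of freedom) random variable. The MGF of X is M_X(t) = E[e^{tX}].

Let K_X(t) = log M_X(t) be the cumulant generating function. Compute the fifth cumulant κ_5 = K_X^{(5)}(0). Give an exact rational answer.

κ_5 = K^(5)(0) = 4224

M_X(t) = (1 - 2*t)^(-11/2)
K_X(t) = log M_X(t) = -11*log(1 - 2*t)/2
K^(5)(t) = -4224/(32*t^5 - 80*t^4 + 80*t^3 - 40*t^2 + 10*t - 1)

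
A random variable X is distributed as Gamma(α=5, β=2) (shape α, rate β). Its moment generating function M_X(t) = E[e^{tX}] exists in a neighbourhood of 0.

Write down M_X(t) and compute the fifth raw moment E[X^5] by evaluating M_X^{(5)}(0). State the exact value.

M_X(t) = 32/(2 - t)^5
dM/dt = 160/(t^6 - 12*t^5 + 60*t^4 - 160*t^3 + 240*t^2 - 192*t + 64)
d^2M/dt^2 = -960/(t^7 - 14*t^6 + 84*t^5 - 280*t^4 + 560*t^3 - 672*t^2 + 448*t - 128)
d^3M/dt^3 = 6720/(t^8 - 16*t^7 + 112*t^6 - 448*t^5 + 1120*t^4 - 1792*t^3 + 1792*t^2 - 1024*t + 256)
d^4M/dt^4 = -53760/(t^9 - 18*t^8 + 144*t^7 - 672*t^6 + 2016*t^5 - 4032*t^4 + 5376*t^3 - 4608*t^2 + 2304*t - 512)
d^5M/dt^5 = 483840/(t^10 - 20*t^9 + 180*t^8 - 960*t^7 + 3360*t^6 - 8064*t^5 + 13440*t^4 - 15360*t^3 + 11520*t^2 - 5120*t + 1024)

E[X^5] = d^5M/dt^5 |_{t=0} = 945/2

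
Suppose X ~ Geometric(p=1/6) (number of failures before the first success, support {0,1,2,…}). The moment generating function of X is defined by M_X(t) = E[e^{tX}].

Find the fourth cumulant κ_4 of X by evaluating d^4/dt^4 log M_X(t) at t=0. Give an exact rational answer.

κ_4 = D^4[K](0) = 5430

M_X(t) = 1/(6*(1 - 5*e^(t)/6))
K_X(t) = log M_X(t) = -log(1 - 5*e^(t)/6) - log(6)
D^4[K](t) = (750*e^(3*t) + 3600*e^(2*t) + 1080*e^(t))/(625*e^(4*t) - 3000*e^(3*t) + 5400*e^(2*t) - 4320*e^(t) + 1296)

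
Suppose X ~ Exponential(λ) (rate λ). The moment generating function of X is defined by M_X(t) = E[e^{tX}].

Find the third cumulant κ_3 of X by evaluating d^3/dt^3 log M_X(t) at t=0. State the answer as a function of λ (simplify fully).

M_X(t) = λ/(λ - t)
K_X(t) = log M_X(t) = log(λ) - log(λ - t)
dK/dt = -1/(-λ + t)
d^2K/dt^2 = 1/(λ^2 - 2*λ*t + t^2)
d^3K/dt^3 = -2/(-λ^3 + 3*λ^2*t - 3*λ*t^2 + t^3)

κ_3 = d^3K/dt^3 |_{t=0} = 2/λ^3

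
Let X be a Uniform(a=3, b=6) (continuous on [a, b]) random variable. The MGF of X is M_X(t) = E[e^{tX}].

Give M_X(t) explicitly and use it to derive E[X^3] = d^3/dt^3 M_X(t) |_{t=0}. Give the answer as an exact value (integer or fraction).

E[X^3] = d^3M/dt^3 |_{t=0} = 405/4

M_X(t) = (e^(6*t) - e^(3*t))/(3*t)
dM/dt = (6*t*e^(6*t) - 3*t*e^(3*t) - e^(6*t) + e^(3*t))/(3*t^2)
d^2M/dt^2 = (36*t^2*e^(6*t) - 9*t^2*e^(3*t) - 12*t*e^(6*t) + 6*t*e^(3*t) + 2*e^(6*t) - 2*e^(3*t))/(3*t^3)
d^3M/dt^3 = (72*t^3*e^(6*t) - 9*t^3*e^(3*t) - 36*t^2*e^(6*t) + 9*t^2*e^(3*t) + 12*t*e^(6*t) - 6*t*e^(3*t) - 2*e^(6*t) + 2*e^(3*t))/t^4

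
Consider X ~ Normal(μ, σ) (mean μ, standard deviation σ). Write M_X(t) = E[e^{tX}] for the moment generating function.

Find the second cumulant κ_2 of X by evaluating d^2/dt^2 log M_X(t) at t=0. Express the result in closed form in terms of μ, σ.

M_X(t) = e^(μ*t + σ^2*t^2/2)
K_X(t) = log M_X(t) = μ*t + σ^2*t^2/2
K′(t) = μ + σ^2*t
K′′(t) = σ^2

κ_2 = K′′(0) = σ^2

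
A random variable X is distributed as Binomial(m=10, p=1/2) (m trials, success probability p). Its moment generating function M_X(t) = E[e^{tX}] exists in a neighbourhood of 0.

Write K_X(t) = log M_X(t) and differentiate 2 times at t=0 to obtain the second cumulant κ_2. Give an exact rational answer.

κ_2 = K′′(0) = 5/2

M_X(t) = (e^(t)/2 + 1/2)^10
K_X(t) = log M_X(t) = 10*log(e^(t)/2 + 1/2)
K′(t) = 10*e^(t)/(e^(t) + 1)
K′′(t) = 10*e^(t)/(e^(2*t) + 2*e^(t) + 1)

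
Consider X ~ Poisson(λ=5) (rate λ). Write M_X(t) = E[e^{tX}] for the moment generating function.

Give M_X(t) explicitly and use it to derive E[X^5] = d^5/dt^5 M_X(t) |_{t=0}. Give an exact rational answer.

E[X^5] = d^5M/dt^5 |_{t=0} = 12880

M_X(t) = e^(5*e^(t) - 5)
dM/dt = 5*e^(-5)*e^(t)*e^(5*e^(t))
d^2M/dt^2 = (25*e^(2*t)*e^(5*e^(t)) + 5*e^(t)*e^(5*e^(t)))*e^(-5)
d^3M/dt^3 = (125*e^(3*t)*e^(5*e^(t)) + 75*e^(2*t)*e^(5*e^(t)) + 5*e^(t)*e^(5*e^(t)))*e^(-5)
d^4M/dt^4 = (625*e^(4*t)*e^(5*e^(t)) + 750*e^(3*t)*e^(5*e^(t)) + 175*e^(2*t)*e^(5*e^(t)) + 5*e^(t)*e^(5*e^(t)))*e^(-5)
d^5M/dt^5 = (3125*e^(5*t)*e^(5*e^(t)) + 6250*e^(4*t)*e^(5*e^(t)) + 3125*e^(3*t)*e^(5*e^(t)) + 375*e^(2*t)*e^(5*e^(t)) + 5*e^(t)*e^(5*e^(t)))*e^(-5)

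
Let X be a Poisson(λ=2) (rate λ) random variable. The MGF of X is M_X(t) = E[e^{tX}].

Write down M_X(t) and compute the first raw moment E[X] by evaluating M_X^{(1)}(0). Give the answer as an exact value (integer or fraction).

M_X(t) = e^(2*e^(t) - 2)
M′(t) = 2*e^(-2)*e^(t)*e^(2*e^(t))

E[X] = M′(0) = 2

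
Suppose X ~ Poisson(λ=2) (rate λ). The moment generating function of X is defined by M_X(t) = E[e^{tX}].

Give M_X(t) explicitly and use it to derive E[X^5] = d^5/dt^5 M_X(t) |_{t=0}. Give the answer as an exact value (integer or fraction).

E[X^5] = M′′′′′(0) = 454

M_X(t) = e^(2*e^(t) - 2)
M′(t) = 2*e^(-2)*e^(t)*e^(2*e^(t))
M′′(t) = (4*e^(2*t)*e^(2*e^(t)) + 2*e^(t)*e^(2*e^(t)))*e^(-2)
M′′′(t) = (8*e^(3*t)*e^(2*e^(t)) + 12*e^(2*t)*e^(2*e^(t)) + 2*e^(t)*e^(2*e^(t)))*e^(-2)
M′′′′(t) = (16*e^(4*t)*e^(2*e^(t)) + 48*e^(3*t)*e^(2*e^(t)) + 28*e^(2*t)*e^(2*e^(t)) + 2*e^(t)*e^(2*e^(t)))*e^(-2)
M′′′′′(t) = (32*e^(5*t)*e^(2*e^(t)) + 160*e^(4*t)*e^(2*e^(t)) + 200*e^(3*t)*e^(2*e^(t)) + 60*e^(2*t)*e^(2*e^(t)) + 2*e^(t)*e^(2*e^(t)))*e^(-2)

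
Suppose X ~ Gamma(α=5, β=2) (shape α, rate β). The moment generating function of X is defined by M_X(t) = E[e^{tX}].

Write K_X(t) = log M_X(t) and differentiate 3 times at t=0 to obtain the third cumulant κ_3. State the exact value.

κ_3 = d^3K/dt^3 |_{t=0} = 5/4

M_X(t) = 32/(2 - t)^5
K_X(t) = log M_X(t) = -5*log(2 - t) + 5*log(2)
dK/dt = -5/(t - 2)
d^2K/dt^2 = 5/(t^2 - 4*t + 4)
d^3K/dt^3 = -10/(t^3 - 6*t^2 + 12*t - 8)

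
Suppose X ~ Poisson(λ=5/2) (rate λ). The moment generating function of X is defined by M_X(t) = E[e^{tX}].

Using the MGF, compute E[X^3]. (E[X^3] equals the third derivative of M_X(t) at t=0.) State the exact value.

E[X^3] = D^3[M](0) = 295/8

M_X(t) = e^(5*e^(t)/2 - 5/2)
D^3[M](t) = (125*e^(3*t)*e^(5*e^(t)/2) + 150*e^(2*t)*e^(5*e^(t)/2) + 20*e^(t)*e^(5*e^(t)/2))*e^(-5/2)/8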